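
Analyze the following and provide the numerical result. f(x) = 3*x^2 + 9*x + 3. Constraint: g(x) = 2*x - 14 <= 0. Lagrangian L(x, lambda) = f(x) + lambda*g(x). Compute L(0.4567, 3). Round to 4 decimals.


Step 1: Evaluate f(x).
f(0.4567) = 3*0.4567^2 + 9*0.4567 + 3 = 7.736
Step 2: Evaluate g(x).
g(0.4567) = 2*0.4567 - 14 = -13.0866
Step 3: Compute Lagrangian.
L = 7.736 + 3*-13.0866 = -31.5238


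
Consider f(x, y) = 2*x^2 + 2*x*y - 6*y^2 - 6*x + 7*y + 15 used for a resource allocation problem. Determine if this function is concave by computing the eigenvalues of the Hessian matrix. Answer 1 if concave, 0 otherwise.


The Hessian of f(x,y) = 2*x^2 + 2*x*y - 6*y^2 - 6*x + 7*y + 15 is:
H = [[4, 2], [2, -12]]
Trace = 4 - 12 = -8
Determinant = 4*-12 - (2)^2 = -52
Discriminant = (-8)^2 - 4*-52 = 272.0
Eigenvalues: lambda_1 = -12.2462, lambda_2 = 4.2462
The function is not concave.

0


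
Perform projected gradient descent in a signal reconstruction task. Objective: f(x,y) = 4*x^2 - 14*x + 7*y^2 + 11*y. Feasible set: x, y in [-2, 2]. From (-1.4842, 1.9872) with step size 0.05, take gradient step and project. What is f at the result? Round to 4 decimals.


Step 1: Compute gradient at (-1.4842, 1.9872).
grad_x = 2*4*-1.4842 - 14 = -25.8736
grad_y = 2*7*1.9872 + 11 = 38.8208
Step 2: Gradient step.
x_raw = -1.4842 - 0.05*-25.8736 = -0.1905
y_raw = 1.9872 - 0.05*38.8208 = 0.0462
Step 3: Project onto [-2, 2].
x_proj = clip(-0.1905) = -0.1905
y_proj = clip(0.0462) = 0.0462
Step 4: Evaluate f.
f(-0.1905, 0.0462) = 3.3351


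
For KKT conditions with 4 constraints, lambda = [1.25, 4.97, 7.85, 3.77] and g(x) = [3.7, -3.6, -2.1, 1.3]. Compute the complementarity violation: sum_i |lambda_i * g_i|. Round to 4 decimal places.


KKT complementary slackness check:
lambda_1 * g_1 = 1.25 * 3.7 = 4.625
lambda_2 * g_2 = 4.97 * -3.6 = -17.892
lambda_3 * g_3 = 7.85 * -2.1 = -16.485
lambda_4 * g_4 = 3.77 * 1.3 = 4.901
Total violation = 4.625 + 17.892 + 16.485 + 4.901 = 43.903


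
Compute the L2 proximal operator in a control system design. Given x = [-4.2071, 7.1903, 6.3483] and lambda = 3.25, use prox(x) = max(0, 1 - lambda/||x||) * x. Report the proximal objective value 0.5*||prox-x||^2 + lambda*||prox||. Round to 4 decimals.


Step 1: Compute ||x||.
||x|| = 10.4738
Step 2: Compute scaling factor.
scale = max(0, 1 - 3.25/10.4738) = 0.6897
Step 3: prox(x) = [-2.9016, 4.9592, 4.3784]
||prox(x)|| = 7.2238
Step 4: Proximal objective.
0.5*||prox-x||^2 = 5.2813
lambda*||prox|| = 23.4774
Total = 28.7587


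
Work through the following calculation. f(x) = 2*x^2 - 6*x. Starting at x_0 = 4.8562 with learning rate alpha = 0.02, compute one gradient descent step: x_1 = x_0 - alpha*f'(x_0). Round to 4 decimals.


We compute the gradient at x_0 and apply the update.
f'(x) = 4*x - 6
f'(4.8562) = 4*4.8562 - 6 = 13.4248
x_1 = 4.8562 - 0.02*13.4248 = 4.5877


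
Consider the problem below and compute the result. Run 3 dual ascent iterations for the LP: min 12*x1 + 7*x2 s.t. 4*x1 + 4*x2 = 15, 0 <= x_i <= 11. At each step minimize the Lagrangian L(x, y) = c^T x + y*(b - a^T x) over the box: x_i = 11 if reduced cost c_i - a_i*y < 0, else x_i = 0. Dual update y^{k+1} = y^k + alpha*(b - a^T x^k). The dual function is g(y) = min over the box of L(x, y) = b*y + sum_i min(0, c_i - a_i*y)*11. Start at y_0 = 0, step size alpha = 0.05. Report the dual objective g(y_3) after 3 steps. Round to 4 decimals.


Dual ascent for LP: min 12*x1 + 7*x2, 4*x1 + 4*x2 = 15, 0 <= x_i <= 11
Step 1: y^k = 0.0, reduced costs: (12.0, 7.0)
  x^k = (0.0, 0.0), subgradient = b - a^T x = 15.0
  y^{k+1} = 0.0 + 0.05*15.0 = 0.75
Step 2: y^k = 0.75, reduced costs: (9.0, 4.0)
  x^k = (0.0, 0.0), subgradient = b - a^T x = 15.0
  y^{k+1} = 0.75 + 0.05*15.0 = 1.5
Step 3: y^k = 1.5, reduced costs: (6.0, 1.0)
  x^k = (0.0, 0.0), subgradient = b - a^T x = 15.0
  y^{k+1} = 1.5 + 0.05*15.0 = 2.25
Dual objective at y_3 = 2.25: reduced costs (3.0, -2.0), box minimizer x = (0.0, 11.0)
g(y_3) = b*y + (c1 - a1*y)*x1 + (c2 - a2*y)*x2 = 15*2.25 + 3.0*0.0 + (-2.0)*11.0 = 33.75 + 0.0 - 22.0 = 11.75


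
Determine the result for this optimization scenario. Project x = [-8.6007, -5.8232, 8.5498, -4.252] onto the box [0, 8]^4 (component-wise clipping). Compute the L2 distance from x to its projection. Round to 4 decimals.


Project each component onto [0, 8].
clip(-8.6007) = 0.0, clip(-5.8232) = 0.0, clip(8.5498) = 8.0, clip(-4.252) = 0.0
Projection = [0.0, 0.0, 8.0, 0.0]
Squared diffs: [73.972, 33.9097, 0.3023, 18.0795]
Distance = sqrt(126.2635) = 11.2367


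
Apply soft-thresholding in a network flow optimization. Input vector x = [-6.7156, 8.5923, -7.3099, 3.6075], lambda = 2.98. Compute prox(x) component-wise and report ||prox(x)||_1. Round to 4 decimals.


Soft-thresholding with lambda = 2.98:
prox(-6.7156) = sign(-6.7156)*max(|-6.7156| - 2.98, 0) = -3.7356
prox(8.5923) = sign(8.5923)*max(|8.5923| - 2.98, 0) = 5.6123
prox(-7.3099) = sign(-7.3099)*max(|-7.3099| - 2.98, 0) = -4.3299
prox(3.6075) = sign(3.6075)*max(|3.6075| - 2.98, 0) = 0.6275
prox(x) = [-3.7356, 5.6123, -4.3299, 0.6275]
||prox(x)||_1 = 3.7356 + 5.6123 + 4.3299 + 0.6275 = 14.3053


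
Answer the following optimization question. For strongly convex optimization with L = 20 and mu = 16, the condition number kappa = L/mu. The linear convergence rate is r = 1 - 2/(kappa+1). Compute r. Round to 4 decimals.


Step 1: Compute the condition number.
kappa = L/mu = 20/16 = 1.25
Step 2: Compute the convergence rate.
r = 1 - 2/(kappa + 1) = 1 - 2*mu/(L + mu) = (L - mu)/(L + mu) = 4/36 = 0.1111


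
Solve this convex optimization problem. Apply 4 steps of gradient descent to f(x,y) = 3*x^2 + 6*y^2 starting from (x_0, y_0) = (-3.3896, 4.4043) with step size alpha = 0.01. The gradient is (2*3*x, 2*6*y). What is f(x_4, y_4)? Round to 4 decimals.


Gradient descent on f(x,y) = 3*x^2 + 6*y^2.
Starting point: (-3.3896, 4.4043), alpha = 0.01
Step 1: grad_x = 2*3*-3.3896 = -20.3376, grad_y = 2*6*4.4043 = 52.8516
  x_1 = -3.3896 - 0.01*-20.3376 = -3.1862
  y_1 = 4.4043 - 0.01*52.8516 = 3.8758
Step 2: grad_x = 2*3*-3.1862 = -19.1173, grad_y = 2*6*3.8758 = 46.5094
  x_2 = -3.1862 - 0.01*-19.1173 = -2.9951
  y_2 = 3.8758 - 0.01*46.5094 = 3.4107
Step 3: grad_x = 2*3*-2.9951 = -17.9703, grad_y = 2*6*3.4107 = 40.9283
  x_3 = -2.9951 - 0.01*-17.9703 = -2.8153
  y_3 = 3.4107 - 0.01*40.9283 = 3.0014
Step 4: grad_x = 2*3*-2.8153 = -16.8921, grad_y = 2*6*3.0014 = 36.0169
  x_4 = -2.8153 - 0.01*-16.8921 = -2.6464
  y_4 = 3.0014 - 0.01*36.0169 = 2.6412
f(-2.6464, 2.6412) = 3*(-2.6464)^2 + 6*2.6412^2 = 62.8676


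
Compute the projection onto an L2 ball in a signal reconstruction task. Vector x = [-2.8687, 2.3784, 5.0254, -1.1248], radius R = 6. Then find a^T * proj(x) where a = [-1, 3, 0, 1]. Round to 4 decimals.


Step 1: Compute ||x|| (intermediates to 6 decimals).
||x|| = sqrt((-2.8687)^2 + 2.3784^2 + 5.0254^2 + (-1.1248)^2) = 6.356575
Step 2: Project.
Since ||x|| > R, scale = R/||x|| = 6/6.356575 = 0.943905, proj(x) = scale * x
proj(x) = [-2.70778, 2.244984, 4.7435, -1.061704]
Step 3: Dot product.
a^T * proj(x) = -1*(-2.70778) + 3*2.244984 + 0*4.7435 + 1*(-1.061704) = 8.381


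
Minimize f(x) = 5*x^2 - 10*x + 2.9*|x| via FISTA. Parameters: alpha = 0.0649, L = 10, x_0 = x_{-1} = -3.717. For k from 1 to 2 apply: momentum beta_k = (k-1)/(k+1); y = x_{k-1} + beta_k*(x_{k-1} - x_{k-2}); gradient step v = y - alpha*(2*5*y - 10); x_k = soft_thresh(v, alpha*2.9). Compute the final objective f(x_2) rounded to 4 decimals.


FISTA on f(x) = 5*x^2 - 10*x + 2.9*|x|
L = 10, alpha = 0.0649
Iteration 1: beta = 0.0, y = -3.717 + 0.0*(-3.717 + 3.717) = -3.717
  grad(y) = -47.17, v = y - alpha*grad = -0.6557
  prox(v) = soft_thresh(-0.6557, 0.1882) = -0.4675
Iteration 2: beta = 0.3333, y = -0.4675 + 0.3333*(-0.4675 + 3.717) = 0.6157
  grad(y) = -3.8428, v = y - alpha*grad = 0.8651
  prox(v) = soft_thresh(0.8651, 0.1882) = 0.6769
f(x_2) = 5*0.6769^2 - 10*0.6769 + 2.9*|0.6769| = -2.515


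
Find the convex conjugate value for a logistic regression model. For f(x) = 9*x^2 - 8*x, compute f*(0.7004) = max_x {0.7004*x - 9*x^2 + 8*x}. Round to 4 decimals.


f*(y) = sup_x {y*x - a*x^2 - b*x} = sup_x {(y-b)*x - a*x^2}
FOC: (y - b) - 2a*x = 0 => x* = (y - b)/(2a)
x* = (0.7004 + 8)/(2*9) = 0.4834
f*(0.7004) = (y-b)^2/(4a) = (0.7004 + 8)^2/(4*9)
= 75.697/36 = 2.1027


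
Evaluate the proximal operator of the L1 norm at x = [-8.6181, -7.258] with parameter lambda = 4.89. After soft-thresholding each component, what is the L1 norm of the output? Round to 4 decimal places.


Soft-thresholding with lambda = 4.89:
prox(-8.6181) = sign(-8.6181)*max(|-8.6181| - 4.89, 0) = -3.7281
prox(-7.258) = sign(-7.258)*max(|-7.258| - 4.89, 0) = -2.368
prox(x) = [-3.7281, -2.368]
||prox(x)||_1 = 3.7281 + 2.368 = 6.0961


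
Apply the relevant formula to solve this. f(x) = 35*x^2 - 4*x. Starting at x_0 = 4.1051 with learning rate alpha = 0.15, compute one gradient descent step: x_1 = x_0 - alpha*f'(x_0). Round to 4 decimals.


We compute the gradient at x_0 and apply the update.
f'(x) = 70*x - 4
f'(4.1051) = 70*4.1051 - 4 = 283.357
x_1 = 4.1051 - 0.15*283.357 = -38.3985


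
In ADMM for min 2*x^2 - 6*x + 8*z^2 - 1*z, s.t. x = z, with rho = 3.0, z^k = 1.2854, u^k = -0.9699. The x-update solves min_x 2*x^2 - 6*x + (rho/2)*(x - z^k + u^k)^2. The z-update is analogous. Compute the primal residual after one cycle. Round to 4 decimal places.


ADMM iteration with rho = 3.0, z^k = 1.2854, u^k = -0.9699
Step 1: x-update.
Minimize 2*x^2 - 6*x + (3.0/2)*(x - 1.2854 - 0.9699)^2
FOC: (2*2 + 3.0)*x = 6 + 3.0*(1.2854 + 0.9699)
x^{k+1} = 1.8237
Step 2: z-update.
Minimize 8*z^2 - 1*z + (3.0/2)*(1.8237 - z - 0.9699)^2
FOC: (2*8 + 3.0)*z = 1 + 3.0*(1.8237 - 0.9699)
z^{k+1} = 0.1874
Step 3: u-update.
u^{k+1} = -0.9699 + 1.8237 - 0.1874 = 0.6664
Step 4: Primal residual = |1.8237 - 0.1874| = 1.6363


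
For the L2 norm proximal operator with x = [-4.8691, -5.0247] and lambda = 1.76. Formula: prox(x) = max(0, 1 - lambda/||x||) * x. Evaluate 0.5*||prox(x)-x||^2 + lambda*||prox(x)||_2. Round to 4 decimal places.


Step 1: Compute ||x||.
||x|| = 6.9968
Step 2: Compute scaling factor.
scale = max(0, 1 - 1.76/6.9968) = 0.7485
Step 3: prox(x) = [-3.6443, -3.7608]
||prox(x)|| = 5.2368
Step 4: Proximal objective.
0.5*||prox-x||^2 = 1.5488
lambda*||prox|| = 9.2168
Total = 10.7656


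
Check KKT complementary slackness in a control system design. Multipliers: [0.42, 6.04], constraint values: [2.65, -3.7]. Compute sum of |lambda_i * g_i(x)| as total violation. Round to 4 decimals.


KKT complementary slackness check:
lambda_1 * g_1 = 0.42 * 2.65 = 1.113
lambda_2 * g_2 = 6.04 * -3.7 = -22.348
Total violation = 1.113 + 22.348 = 23.461


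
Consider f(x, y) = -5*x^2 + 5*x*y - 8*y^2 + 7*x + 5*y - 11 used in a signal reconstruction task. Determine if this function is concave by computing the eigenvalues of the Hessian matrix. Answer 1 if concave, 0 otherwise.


The Hessian of f(x,y) = -5*x^2 + 5*x*y - 8*y^2 + 7*x + 5*y - 11 is:
H = [[-10, 5], [5, -16]]
Trace = -10 - 16 = -26
Determinant = -10*-16 - (5)^2 = 135
Discriminant = (-26)^2 - 4*135 = 136.0
Eigenvalues: lambda_1 = -18.831, lambda_2 = -7.169
The function is concave.

1


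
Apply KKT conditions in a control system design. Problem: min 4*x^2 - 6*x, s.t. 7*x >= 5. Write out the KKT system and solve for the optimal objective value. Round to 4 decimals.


Step 1: Try lambda = 0 (constraint inactive).
Stationarity: 2*4*x - 6 = 0
x* = 6/(2*4) = 0.75
Check constraint: 7*0.75 = 5.25 >= 5 -- satisfied.
Step 2: Compute optimal value.
f(x*) = 4*0.75^2 - 6*0.75 = -2.25


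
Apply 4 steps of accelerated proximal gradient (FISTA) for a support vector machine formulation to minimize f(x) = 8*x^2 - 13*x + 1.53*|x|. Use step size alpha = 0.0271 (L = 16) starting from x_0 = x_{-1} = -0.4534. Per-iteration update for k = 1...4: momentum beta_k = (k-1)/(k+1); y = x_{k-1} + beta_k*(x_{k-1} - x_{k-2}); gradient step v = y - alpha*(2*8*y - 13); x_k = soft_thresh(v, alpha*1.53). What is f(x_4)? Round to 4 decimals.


FISTA on f(x) = 8*x^2 - 13*x + 1.53*|x|
L = 16, alpha = 0.0271
Iteration 1: beta = 0.0, y = -0.4534 + 0.0*(-0.4534 + 0.4534) = -0.4534
  grad(y) = -20.2544, v = y - alpha*grad = 0.0955
  prox(v) = soft_thresh(0.0955, 0.0415) = 0.054
Iteration 2: beta = 0.3333, y = 0.054 + 0.3333*(0.054 + 0.4534) = 0.2232
  grad(y) = -9.4292, v = y - alpha*grad = 0.4787
  prox(v) = soft_thresh(0.4787, 0.0415) = 0.4372
Iteration 3: beta = 0.5, y = 0.4372 + 0.5*(0.4372 - 0.054) = 0.6288
  grad(y) = -2.9384, v = y - alpha*grad = 0.7085
  prox(v) = soft_thresh(0.7085, 0.0415) = 0.667
Iteration 4: beta = 0.6, y = 0.667 + 0.6*(0.667 - 0.4372) = 0.8049
  grad(y) = -0.1219, v = y - alpha*grad = 0.8082
  prox(v) = soft_thresh(0.8082, 0.0415) = 0.7667
f(x_4) = 8*0.7667^2 - 13*0.7667 + 1.53*|0.7667| = -4.0914


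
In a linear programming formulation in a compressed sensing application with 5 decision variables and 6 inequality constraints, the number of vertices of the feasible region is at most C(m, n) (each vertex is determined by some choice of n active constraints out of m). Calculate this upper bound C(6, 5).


Each vertex corresponds to some choice of n active constraints out of m, so the number of vertices is at most C(m, n) = m! / (n!(m-n)!).
m = 6, n = 5
Numerator: 6 * 5 * 4 * 3 * 2
Denominator: 5! = 120
C(6, 5) = 6


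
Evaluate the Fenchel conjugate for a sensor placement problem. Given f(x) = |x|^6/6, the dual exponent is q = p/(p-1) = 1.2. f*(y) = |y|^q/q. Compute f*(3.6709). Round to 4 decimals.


The conjugate exponent q satisfies 1/p + 1/q = 1.
p = 6, so q = 6/(6 - 1) = 1.2
|y|^q = 3.6709^1.2 = 4.7613
f*(3.6709) = 4.7613 / 1.2 = 3.9678


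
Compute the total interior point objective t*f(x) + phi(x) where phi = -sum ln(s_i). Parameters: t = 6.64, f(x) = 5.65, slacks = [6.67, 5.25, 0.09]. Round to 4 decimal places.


Step 1: Compute log-barrier.
ln values: [1.8976, 1.6582, -2.4079]
phi = -(1.8976 + 1.6582 - 2.4079) = -1.1479
Step 2: Compute augmented objective.
t*f(x) = 6.64*5.65 = 37.516
Total = 37.516 - 1.1479 = 36.3681


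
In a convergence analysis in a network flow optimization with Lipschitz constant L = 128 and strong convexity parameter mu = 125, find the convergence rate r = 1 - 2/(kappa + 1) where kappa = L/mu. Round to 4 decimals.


Step 1: Compute the condition number.
kappa = L/mu = 128/125 = 1.024
Step 2: Compute the convergence rate.
r = 1 - 2/(kappa + 1) = 1 - 2*mu/(L + mu) = (L - mu)/(L + mu) = 3/253 = 0.0119


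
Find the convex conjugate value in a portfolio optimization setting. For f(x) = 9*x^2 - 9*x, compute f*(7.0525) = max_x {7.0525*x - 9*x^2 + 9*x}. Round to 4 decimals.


f*(y) = sup_x {y*x - a*x^2 - b*x} = sup_x {(y-b)*x - a*x^2}
FOC: (y - b) - 2a*x = 0 => x* = (y - b)/(2a)
x* = (7.0525 + 9)/(2*9) = 0.8918
f*(7.0525) = (y-b)^2/(4a) = (7.0525 + 9)^2/(4*9)
= 257.6828/36 = 7.1579


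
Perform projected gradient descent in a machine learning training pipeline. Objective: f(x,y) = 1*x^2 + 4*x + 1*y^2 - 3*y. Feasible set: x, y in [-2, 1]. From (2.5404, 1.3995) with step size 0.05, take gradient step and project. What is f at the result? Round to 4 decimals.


Step 1: Compute gradient at (2.5404, 1.3995).
grad_x = 2*1*2.5404 + 4 = 9.0808
grad_y = 2*1*1.3995 - 3 = -0.201
Step 2: Gradient step.
x_raw = 2.5404 - 0.05*9.0808 = 2.0864
y_raw = 1.3995 - 0.05*-0.201 = 1.4096
Step 3: Project onto [-2, 1].
x_proj = clip(2.0864) = 1.0
y_proj = clip(1.4096) = 1.0
Step 4: Evaluate f.
f(1.0, 1.0) = 3.0


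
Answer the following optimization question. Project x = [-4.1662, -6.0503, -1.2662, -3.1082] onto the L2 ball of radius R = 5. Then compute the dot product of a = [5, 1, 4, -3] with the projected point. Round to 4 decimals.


Step 1: Compute ||x|| (intermediates to 6 decimals).
||x|| = sqrt((-4.1662)^2 + (-6.0503)^2 + (-1.2662)^2 + (-3.1082)^2) = 8.076356
Step 2: Project.
Since ||x|| > R, scale = R/||x|| = 5/8.076356 = 0.619091, proj(x) = scale * x
proj(x) = [-2.579257, -3.745686, -0.783893, -1.924259]
Step 3: Dot product.
a^T * proj(x) = 5*(-2.579257) + 1*(-3.745686) + 4*(-0.783893) - 3*(-1.924259) = -14.0048


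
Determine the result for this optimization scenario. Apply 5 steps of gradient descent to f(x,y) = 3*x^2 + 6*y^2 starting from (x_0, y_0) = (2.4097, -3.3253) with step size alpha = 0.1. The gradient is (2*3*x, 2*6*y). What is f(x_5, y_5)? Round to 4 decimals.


Gradient descent on f(x,y) = 3*x^2 + 6*y^2.
Starting point: (2.4097, -3.3253), alpha = 0.1
Step 1: grad_x = 2*3*2.4097 = 14.4582, grad_y = 2*6*-3.3253 = -39.9036
  x_1 = 2.4097 - 0.1*14.4582 = 0.9639
  y_1 = -3.3253 - 0.1*-39.9036 = 0.6651
Step 2: grad_x = 2*3*0.9639 = 5.7833, grad_y = 2*6*0.6651 = 7.9807
  x_2 = 0.9639 - 0.1*5.7833 = 0.3856
  y_2 = 0.6651 - 0.1*7.9807 = -0.133
Step 3: grad_x = 2*3*0.3856 = 2.3133, grad_y = 2*6*-0.133 = -1.5961
  x_3 = 0.3856 - 0.1*2.3133 = 0.1542
  y_3 = -0.133 - 0.1*-1.5961 = 0.0266
Step 4: grad_x = 2*3*0.1542 = 0.9253, grad_y = 2*6*0.0266 = 0.3192
  x_4 = 0.1542 - 0.1*0.9253 = 0.0617
  y_4 = 0.0266 - 0.1*0.3192 = -0.0053
Step 5: grad_x = 2*3*0.0617 = 0.3701, grad_y = 2*6*-0.0053 = -0.0638
  x_5 = 0.0617 - 0.1*0.3701 = 0.0247
  y_5 = -0.0053 - 0.1*-0.0638 = 0.0011
f(0.0247, 0.0011) = 3*0.0247^2 + 6*0.0011^2 = 0.0018


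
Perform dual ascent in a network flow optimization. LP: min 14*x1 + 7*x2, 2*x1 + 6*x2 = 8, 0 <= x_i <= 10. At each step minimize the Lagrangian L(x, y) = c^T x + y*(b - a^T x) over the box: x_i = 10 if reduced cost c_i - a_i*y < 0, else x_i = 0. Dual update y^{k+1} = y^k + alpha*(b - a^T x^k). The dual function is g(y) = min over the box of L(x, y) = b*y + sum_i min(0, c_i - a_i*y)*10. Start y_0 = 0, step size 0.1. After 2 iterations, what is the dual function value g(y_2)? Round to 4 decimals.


Dual ascent for LP: min 14*x1 + 7*x2, 2*x1 + 6*x2 = 8, 0 <= x_i <= 10
Step 1: y^k = 0.0, reduced costs: (14.0, 7.0)
  x^k = (0.0, 0.0), subgradient = b - a^T x = 8.0
  y^{k+1} = 0.0 + 0.1*8.0 = 0.8
Step 2: y^k = 0.8, reduced costs: (12.4, 2.2)
  x^k = (0.0, 0.0), subgradient = b - a^T x = 8.0
  y^{k+1} = 0.8 + 0.1*8.0 = 1.6
Dual objective at y_2 = 1.6: reduced costs (10.8, -2.6), box minimizer x = (0.0, 10.0)
g(y_2) = b*y + (c1 - a1*y)*x1 + (c2 - a2*y)*x2 = 8*1.6 + 10.8*0.0 + (-2.6)*10.0 = 12.8 + 0.0 - 26.0 = -13.2


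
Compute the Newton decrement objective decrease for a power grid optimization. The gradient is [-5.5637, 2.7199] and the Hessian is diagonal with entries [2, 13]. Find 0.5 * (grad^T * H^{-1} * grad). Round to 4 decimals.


Step 1: H is diagonal, so H^(-1) * g = [-2.7819, 0.2092].
Step 2: g^T H^(-1) g = sum_i g_i^2 / H_ii
  = (-5.5637)^2/2 + (2.7199)^2/13
  = 15.4774 + 0.5691 = 16.0464
Step 3: Objective decrease = 0.5 * g^T H^(-1) g = 8.0232


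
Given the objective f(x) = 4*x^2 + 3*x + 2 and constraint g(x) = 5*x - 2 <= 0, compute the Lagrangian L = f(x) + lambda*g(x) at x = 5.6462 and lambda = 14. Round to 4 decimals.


Step 1: Evaluate f(x).
f(5.6462) = 4*5.6462^2 + 3*5.6462 + 2 = 146.4569
Step 2: Evaluate g(x).
g(5.6462) = 5*5.6462 - 2 = 26.231
Step 3: Compute Lagrangian.
L = 146.4569 + 14*26.231 = 513.6909


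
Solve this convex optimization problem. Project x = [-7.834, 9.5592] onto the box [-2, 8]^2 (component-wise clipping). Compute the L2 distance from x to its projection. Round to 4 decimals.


Project each component onto [-2, 8].
clip(-7.834) = -2.0, clip(9.5592) = 8.0
Projection = [-2.0, 8.0]
Squared diffs: [34.0356, 2.4311]
Distance = sqrt(36.4667) = 6.0388


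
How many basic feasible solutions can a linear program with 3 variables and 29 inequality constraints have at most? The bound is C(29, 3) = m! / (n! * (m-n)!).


Each vertex corresponds to some choice of n active constraints out of m, so the number of vertices is at most C(m, n) = m! / (n!(m-n)!).
m = 29, n = 3
Numerator: 29 * 28 * 27
Denominator: 3! = 6
C(29, 3) = 3654


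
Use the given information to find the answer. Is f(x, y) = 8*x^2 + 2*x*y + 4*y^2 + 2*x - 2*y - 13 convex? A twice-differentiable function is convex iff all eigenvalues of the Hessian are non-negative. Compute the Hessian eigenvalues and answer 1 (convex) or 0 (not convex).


The Hessian of f(x,y) = 8*x^2 + 2*x*y + 4*y^2 + 2*x - 2*y - 13 is:
H = [[16, 2], [2, 8]]
Trace = 16 + 8 = 24
Determinant = 16*8 - (2)^2 = 124
Discriminant = (24)^2 - 4*124 = 80.0
Eigenvalues: lambda_1 = 7.5279, lambda_2 = 16.4721
The function is convex.

1


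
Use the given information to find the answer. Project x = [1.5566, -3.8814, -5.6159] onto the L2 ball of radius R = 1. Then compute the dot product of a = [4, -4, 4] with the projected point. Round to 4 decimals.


Step 1: Compute ||x|| (intermediates to 6 decimals).
||x|| = sqrt(1.5566^2 + (-3.8814)^2 + (-5.6159)^2) = 7.0019
Step 2: Project.
Since ||x|| > R, scale = R/||x|| = 1/7.0019 = 0.142818, proj(x) = scale * x
proj(x) = [0.22231, -0.554334, -0.802052]
Step 3: Dot product.
a^T * proj(x) = 4*0.22231 - 4*(-0.554334) + 4*(-0.802052) = -0.1016


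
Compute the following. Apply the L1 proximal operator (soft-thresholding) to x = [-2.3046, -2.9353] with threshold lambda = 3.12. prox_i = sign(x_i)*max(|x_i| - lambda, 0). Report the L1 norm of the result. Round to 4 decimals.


Soft-thresholding with lambda = 3.12:
prox(-2.3046) = sign(-2.3046)*max(|-2.3046| - 3.12, 0) = 0.0
prox(-2.9353) = sign(-2.9353)*max(|-2.9353| - 3.12, 0) = 0.0
prox(x) = [0.0, 0.0]
||prox(x)||_1 = 0.0 + 0.0 = 0.0


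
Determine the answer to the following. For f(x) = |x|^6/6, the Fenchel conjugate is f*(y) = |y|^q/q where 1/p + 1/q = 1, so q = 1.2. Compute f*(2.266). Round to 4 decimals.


The conjugate exponent q satisfies 1/p + 1/q = 1.
p = 6, so q = 6/(6 - 1) = 1.2
|y|^q = 2.266^1.2 = 2.6688
f*(2.266) = 2.6688 / 1.2 = 2.224


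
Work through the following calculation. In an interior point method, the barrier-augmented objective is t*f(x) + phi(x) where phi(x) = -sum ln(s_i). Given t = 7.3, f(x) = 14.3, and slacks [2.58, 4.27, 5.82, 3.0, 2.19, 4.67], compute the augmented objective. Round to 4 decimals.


Step 1: Compute log-barrier.
ln values: [0.9478, 1.4516, 1.7613, 1.0986, 0.7839, 1.5412]
phi = -(0.9478 + 1.4516 + 1.7613 + 1.0986 + 0.7839 + 1.5412) = -7.5844
Step 2: Compute augmented objective.
t*f(x) = 7.3*14.3 = 104.39
Total = 104.39 - 7.5844 = 96.8056


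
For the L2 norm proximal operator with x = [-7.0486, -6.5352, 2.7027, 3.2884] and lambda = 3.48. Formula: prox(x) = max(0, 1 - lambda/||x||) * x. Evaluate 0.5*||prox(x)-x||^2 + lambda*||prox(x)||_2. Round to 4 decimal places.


Step 1: Compute ||x||.
||x|| = 10.5124
Step 2: Compute scaling factor.
scale = max(0, 1 - 3.48/10.5124) = 0.669
Step 3: prox(x) = [-4.7152, -4.3718, 1.808, 2.1998]
||prox(x)|| = 7.0324
Step 4: Proximal objective.
0.5*||prox-x||^2 = 6.0552
lambda*||prox|| = 24.4728
Total = 30.5278


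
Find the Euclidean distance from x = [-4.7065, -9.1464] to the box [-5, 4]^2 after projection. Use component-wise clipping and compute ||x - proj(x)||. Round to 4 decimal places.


Project each component onto [-5, 4].
clip(-4.7065) = -4.7065, clip(-9.1464) = -5.0
Projection = [-4.7065, -5.0]
Squared diffs: [0.0, 17.1926]
Distance = sqrt(17.1926) = 4.1464


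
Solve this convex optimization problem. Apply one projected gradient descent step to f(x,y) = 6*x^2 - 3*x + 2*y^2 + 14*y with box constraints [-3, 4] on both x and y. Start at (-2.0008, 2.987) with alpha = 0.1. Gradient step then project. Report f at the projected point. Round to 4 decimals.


Step 1: Compute gradient at (-2.0008, 2.987).
grad_x = 2*6*-2.0008 - 3 = -27.0096
grad_y = 2*2*2.987 + 14 = 25.948
Step 2: Gradient step.
x_raw = -2.0008 - 0.1*-27.0096 = 0.7002
y_raw = 2.987 - 0.1*25.948 = 0.3922
Step 3: Project onto [-3, 4].
x_proj = clip(0.7002) = 0.7002
y_proj = clip(0.3922) = 0.3922
Step 4: Evaluate f.
f(0.7002, 0.3922) = 6.6393


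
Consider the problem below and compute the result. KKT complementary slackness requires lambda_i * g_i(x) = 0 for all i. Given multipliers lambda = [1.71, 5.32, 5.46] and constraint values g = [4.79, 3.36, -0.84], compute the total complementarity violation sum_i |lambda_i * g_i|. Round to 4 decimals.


KKT complementary slackness check:
lambda_1 * g_1 = 1.71 * 4.79 = 8.1909
lambda_2 * g_2 = 5.32 * 3.36 = 17.8752
lambda_3 * g_3 = 5.46 * -0.84 = -4.5864
Total violation = 8.1909 + 17.8752 + 4.5864 = 30.6525


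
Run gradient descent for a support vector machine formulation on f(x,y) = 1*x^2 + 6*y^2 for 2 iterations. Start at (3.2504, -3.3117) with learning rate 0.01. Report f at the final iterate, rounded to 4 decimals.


Gradient descent on f(x,y) = 1*x^2 + 6*y^2.
Starting point: (3.2504, -3.3117), alpha = 0.01
Step 1: grad_x = 2*1*3.2504 = 6.5008, grad_y = 2*6*-3.3117 = -39.7404
  x_1 = 3.2504 - 0.01*6.5008 = 3.1854
  y_1 = -3.3117 - 0.01*-39.7404 = -2.9143
Step 2: grad_x = 2*1*3.1854 = 6.3708, grad_y = 2*6*-2.9143 = -34.9716
  x_2 = 3.1854 - 0.01*6.3708 = 3.1217
  y_2 = -2.9143 - 0.01*-34.9716 = -2.5646
f(3.1217, -2.5646) = 1*3.1217^2 + 6*(-2.5646)^2 = 49.2074


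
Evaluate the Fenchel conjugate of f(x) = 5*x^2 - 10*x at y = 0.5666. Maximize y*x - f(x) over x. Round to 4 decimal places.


f*(y) = sup_x {y*x - a*x^2 - b*x} = sup_x {(y-b)*x - a*x^2}
FOC: (y - b) - 2a*x = 0 => x* = (y - b)/(2a)
x* = (0.5666 + 10)/(2*5) = 1.0567
f*(0.5666) = (y-b)^2/(4a) = (0.5666 + 10)^2/(4*5)
= 111.653/20 = 5.5827


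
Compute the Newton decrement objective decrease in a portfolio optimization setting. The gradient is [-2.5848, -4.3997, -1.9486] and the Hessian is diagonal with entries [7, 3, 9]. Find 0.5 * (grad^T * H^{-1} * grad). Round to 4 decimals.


Step 1: H is diagonal, so H^(-1) * g = [-0.3693, -1.4666, -0.2165].
Step 2: g^T H^(-1) g = sum_i g_i^2 / H_ii
  = (-2.5848)^2/7 + (-4.3997)^2/3 + (-1.9486)^2/9
  = 0.9545 + 6.4525 + 0.4219 = 7.8288
Step 3: Objective decrease = 0.5 * g^T H^(-1) g = 3.9144


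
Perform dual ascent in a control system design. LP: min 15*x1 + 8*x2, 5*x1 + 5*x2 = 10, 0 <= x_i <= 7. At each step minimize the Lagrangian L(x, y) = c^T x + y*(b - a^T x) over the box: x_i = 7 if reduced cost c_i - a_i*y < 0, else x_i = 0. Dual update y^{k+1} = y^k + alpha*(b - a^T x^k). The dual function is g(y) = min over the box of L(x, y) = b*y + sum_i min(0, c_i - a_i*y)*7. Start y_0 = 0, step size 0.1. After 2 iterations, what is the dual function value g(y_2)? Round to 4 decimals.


Dual ascent for LP: min 15*x1 + 8*x2, 5*x1 + 5*x2 = 10, 0 <= x_i <= 7
Step 1: y^k = 0.0, reduced costs: (15.0, 8.0)
  x^k = (0.0, 0.0), subgradient = b - a^T x = 10.0
  y^{k+1} = 0.0 + 0.1*10.0 = 1.0
Step 2: y^k = 1.0, reduced costs: (10.0, 3.0)
  x^k = (0.0, 0.0), subgradient = b - a^T x = 10.0
  y^{k+1} = 1.0 + 0.1*10.0 = 2.0
Dual objective at y_2 = 2.0: reduced costs (5.0, -2.0), box minimizer x = (0.0, 7.0)
g(y_2) = b*y + (c1 - a1*y)*x1 + (c2 - a2*y)*x2 = 10*2.0 + 5.0*0.0 + (-2.0)*7.0 = 20.0 + 0.0 - 14.0 = 6.0


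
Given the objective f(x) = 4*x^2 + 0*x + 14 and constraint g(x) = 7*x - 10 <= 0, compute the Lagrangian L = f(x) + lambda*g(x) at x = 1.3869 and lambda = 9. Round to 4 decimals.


Step 1: Evaluate f(x).
f(1.3869) = 4*1.3869^2 + 0*1.3869 + 14 = 21.694
Step 2: Evaluate g(x).
g(1.3869) = 7*1.3869 - 10 = -0.2917
Step 3: Compute Lagrangian.
L = 21.694 + 9*-0.2917 = 19.0687


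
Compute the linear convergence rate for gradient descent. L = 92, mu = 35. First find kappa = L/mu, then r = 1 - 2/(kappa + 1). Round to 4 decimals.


Step 1: Compute the condition number.
kappa = L/mu = 92/35 = 2.6286
Step 2: Compute the convergence rate.
r = 1 - 2/(kappa + 1) = 1 - 2*mu/(L + mu) = (L - mu)/(L + mu) = 57/127 = 0.4488


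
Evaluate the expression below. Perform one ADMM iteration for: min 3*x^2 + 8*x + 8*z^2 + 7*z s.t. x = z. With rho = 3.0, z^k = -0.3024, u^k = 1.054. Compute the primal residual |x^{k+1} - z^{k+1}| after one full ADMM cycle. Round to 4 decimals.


ADMM iteration with rho = 3.0, z^k = -0.3024, u^k = 1.054
Step 1: x-update.
Minimize 3*x^2 + 8*x + (3.0/2)*(x + 0.3024 + 1.054)^2
FOC: (2*3 + 3.0)*x = -8 + 3.0*(-0.3024 - 1.054)
x^{k+1} = -1.341
Step 2: z-update.
Minimize 8*z^2 + 7*z + (3.0/2)*(-1.341 - z + 1.054)^2
FOC: (2*8 + 3.0)*z = -7 + 3.0*(-1.341 + 1.054)
z^{k+1} = -0.4137
Step 3: u-update.
u^{k+1} = 1.054 - 1.341 + 0.4137 = 0.1267
Step 4: Primal residual = |-1.341 + 0.4137| = 0.9273


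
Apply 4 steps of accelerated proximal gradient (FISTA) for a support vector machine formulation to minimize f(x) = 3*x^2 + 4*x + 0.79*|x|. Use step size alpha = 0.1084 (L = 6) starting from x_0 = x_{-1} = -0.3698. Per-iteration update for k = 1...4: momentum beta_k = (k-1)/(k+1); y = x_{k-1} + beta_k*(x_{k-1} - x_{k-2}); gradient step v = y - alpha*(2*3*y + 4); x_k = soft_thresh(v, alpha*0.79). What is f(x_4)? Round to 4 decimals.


FISTA on f(x) = 3*x^2 + 4*x + 0.79*|x|
L = 6, alpha = 0.1084
Iteration 1: beta = 0.0, y = -0.3698 + 0.0*(-0.3698 + 0.3698) = -0.3698
  grad(y) = 1.7812, v = y - alpha*grad = -0.5629
  prox(v) = soft_thresh(-0.5629, 0.0856) = -0.4772
Iteration 2: beta = 0.3333, y = -0.4772 + 0.3333*(-0.4772 + 0.3698) = -0.5131
  grad(y) = 0.9216, v = y - alpha*grad = -0.613
  prox(v) = soft_thresh(-0.613, 0.0856) = -0.5273
Iteration 3: beta = 0.5, y = -0.5273 + 0.5*(-0.5273 + 0.4772) = -0.5524
  grad(y) = 0.6858, v = y - alpha*grad = -0.6267
  prox(v) = soft_thresh(-0.6267, 0.0856) = -0.5411
Iteration 4: beta = 0.6, y = -0.5411 + 0.6*(-0.5411 + 0.5273) = -0.5493
  grad(y) = 0.7041, v = y - alpha*grad = -0.6256
  prox(v) = soft_thresh(-0.6256, 0.0856) = -0.54
f(x_4) = 3*(-0.54)^2 + 4*(-0.54) + 0.79*|-0.54| = -0.8586


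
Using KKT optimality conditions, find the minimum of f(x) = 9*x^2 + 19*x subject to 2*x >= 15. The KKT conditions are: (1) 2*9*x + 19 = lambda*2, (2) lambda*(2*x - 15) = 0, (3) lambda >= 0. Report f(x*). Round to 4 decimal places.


Step 1: Try lambda = 0 (constraint inactive).
x_unc = -19/(2*9) = -1.0556
Check: 2*-1.0556 = -2.1112 < 15 -- violated!
Step 2: Constraint must be active: 2*x = 15
x* = 15/2 = 7.5
lambda = (2*9*7.5 + 19)/2 = 77.0
Step 3: Compute optimal value.
f(x*) = 9*7.5^2 + 19*7.5 = 648.75


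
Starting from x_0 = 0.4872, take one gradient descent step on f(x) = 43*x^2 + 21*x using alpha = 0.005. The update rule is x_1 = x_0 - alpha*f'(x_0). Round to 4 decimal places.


We compute the gradient at x_0 and apply the update.
f'(x) = 86*x + 21
f'(0.4872) = 86*0.4872 + 21 = 62.8992
x_1 = 0.4872 - 0.005*62.8992 = 0.1727


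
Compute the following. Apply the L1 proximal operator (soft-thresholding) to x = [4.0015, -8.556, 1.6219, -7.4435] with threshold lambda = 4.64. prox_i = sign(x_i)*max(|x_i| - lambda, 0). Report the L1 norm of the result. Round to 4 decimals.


Soft-thresholding with lambda = 4.64:
prox(4.0015) = sign(4.0015)*max(|4.0015| - 4.64, 0) = 0.0
prox(-8.556) = sign(-8.556)*max(|-8.556| - 4.64, 0) = -3.916
prox(1.6219) = sign(1.6219)*max(|1.6219| - 4.64, 0) = 0.0
prox(-7.4435) = sign(-7.4435)*max(|-7.4435| - 4.64, 0) = -2.8035
prox(x) = [0.0, -3.916, 0.0, -2.8035]
||prox(x)||_1 = 0.0 + 3.916 + 0.0 + 2.8035 = 6.7195


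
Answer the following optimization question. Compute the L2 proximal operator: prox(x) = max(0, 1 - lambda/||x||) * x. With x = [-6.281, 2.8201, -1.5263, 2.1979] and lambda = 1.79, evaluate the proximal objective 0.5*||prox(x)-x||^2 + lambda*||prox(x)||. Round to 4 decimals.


Step 1: Compute ||x||.
||x|| = 7.3868
Step 2: Compute scaling factor.
scale = max(0, 1 - 1.79/7.3868) = 0.7577
Step 3: prox(x) = [-4.759, 2.1367, -1.1564, 1.6653]
||prox(x)|| = 5.5968
Step 4: Proximal objective.
0.5*||prox-x||^2 = 1.6021
lambda*||prox|| = 10.0183
Total = 11.6203


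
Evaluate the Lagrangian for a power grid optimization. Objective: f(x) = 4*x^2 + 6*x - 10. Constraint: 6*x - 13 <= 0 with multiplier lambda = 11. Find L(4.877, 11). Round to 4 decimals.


Step 1: Evaluate f(x).
f(4.877) = 4*4.877^2 + 6*4.877 - 10 = 114.4025
Step 2: Evaluate g(x).
g(4.877) = 6*4.877 - 13 = 16.262
Step 3: Compute Lagrangian.
L = 114.4025 + 11*16.262 = 293.2845


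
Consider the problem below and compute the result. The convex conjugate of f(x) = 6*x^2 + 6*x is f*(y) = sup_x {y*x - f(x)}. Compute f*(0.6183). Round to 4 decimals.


f*(y) = sup_x {y*x - a*x^2 - b*x} = sup_x {(y-b)*x - a*x^2}
FOC: (y - b) - 2a*x = 0 => x* = (y - b)/(2a)
x* = (0.6183 - 6)/(2*6) = -0.4485
f*(0.6183) = (y-b)^2/(4a) = (0.6183 - 6)^2/(4*6)
= 28.9627/24 = 1.2068


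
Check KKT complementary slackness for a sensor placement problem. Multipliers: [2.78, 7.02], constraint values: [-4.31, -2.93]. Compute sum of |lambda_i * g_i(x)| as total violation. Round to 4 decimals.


KKT complementary slackness check:
lambda_1 * g_1 = 2.78 * -4.31 = -11.9818
lambda_2 * g_2 = 7.02 * -2.93 = -20.5686
Total violation = 11.9818 + 20.5686 = 32.5504


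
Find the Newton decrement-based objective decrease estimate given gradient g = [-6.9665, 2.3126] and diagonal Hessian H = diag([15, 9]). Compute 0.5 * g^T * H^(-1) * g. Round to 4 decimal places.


Step 1: H is diagonal, so H^(-1) * g = [-0.4644, 0.257].
Step 2: g^T H^(-1) g = sum_i g_i^2 / H_ii
  = (-6.9665)^2/15 + (2.3126)^2/9
  = 3.2355 + 0.5942 = 3.8297
Step 3: Objective decrease = 0.5 * g^T H^(-1) g = 1.9149


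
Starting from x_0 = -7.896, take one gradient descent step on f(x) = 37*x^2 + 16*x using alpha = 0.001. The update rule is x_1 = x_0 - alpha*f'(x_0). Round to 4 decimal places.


We compute the gradient at x_0 and apply the update.
f'(x) = 74*x + 16
f'(-7.896) = 74*-7.896 + 16 = -568.304
x_1 = -7.896 - 0.001*-568.304 = -7.3277


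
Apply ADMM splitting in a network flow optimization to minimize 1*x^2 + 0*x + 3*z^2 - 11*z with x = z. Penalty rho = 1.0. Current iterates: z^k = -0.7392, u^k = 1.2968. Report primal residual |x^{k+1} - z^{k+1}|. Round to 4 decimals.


ADMM iteration with rho = 1.0, z^k = -0.7392, u^k = 1.2968
Step 1: x-update.
Minimize 1*x^2 + 0*x + (1.0/2)*(x + 0.7392 + 1.2968)^2
FOC: (2*1 + 1.0)*x = 0 + 1.0*(-0.7392 - 1.2968)
x^{k+1} = -0.6787
Step 2: z-update.
Minimize 3*z^2 - 11*z + (1.0/2)*(-0.6787 - z + 1.2968)^2
FOC: (2*3 + 1.0)*z = 11 + 1.0*(-0.6787 + 1.2968)
z^{k+1} = 1.6597
Step 3: u-update.
u^{k+1} = 1.2968 - 0.6787 - 1.6597 = -1.0416
Step 4: Primal residual = |-0.6787 - 1.6597| = 2.3384


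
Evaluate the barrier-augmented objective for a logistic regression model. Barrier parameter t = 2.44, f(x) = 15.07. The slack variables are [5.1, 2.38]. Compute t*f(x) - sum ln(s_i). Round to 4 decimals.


Step 1: Compute log-barrier.
ln values: [1.6292, 0.8671]
phi = -(1.6292 + 0.8671) = -2.4963
Step 2: Compute augmented objective.
t*f(x) = 2.44*15.07 = 36.7708
Total = 36.7708 - 2.4963 = 34.2745


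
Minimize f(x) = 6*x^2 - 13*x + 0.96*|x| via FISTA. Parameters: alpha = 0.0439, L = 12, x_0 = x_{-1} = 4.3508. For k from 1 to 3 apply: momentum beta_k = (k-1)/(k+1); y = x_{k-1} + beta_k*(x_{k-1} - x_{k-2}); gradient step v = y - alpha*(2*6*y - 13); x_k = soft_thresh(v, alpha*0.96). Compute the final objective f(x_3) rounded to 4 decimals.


FISTA on f(x) = 6*x^2 - 13*x + 0.96*|x|
L = 12, alpha = 0.0439
Iteration 1: beta = 0.0, y = 4.3508 + 0.0*(4.3508 - 4.3508) = 4.3508
  grad(y) = 39.2096, v = y - alpha*grad = 2.6295
  prox(v) = soft_thresh(2.6295, 0.0421) = 2.5874
Iteration 2: beta = 0.3333, y = 2.5874 + 0.3333*(2.5874 - 4.3508) = 1.9995
  grad(y) = 10.9945, v = y - alpha*grad = 1.5169
  prox(v) = soft_thresh(1.5169, 0.0421) = 1.4747
Iteration 3: beta = 0.5, y = 1.4747 + 0.5*(1.4747 - 2.5874) = 0.9184
  grad(y) = -1.9788, v = y - alpha*grad = 1.0053
  prox(v) = soft_thresh(1.0053, 0.0421) = 0.9632
f(x_3) = 6*0.9632^2 - 13*0.9632 + 0.96*|0.9632| = -6.0304


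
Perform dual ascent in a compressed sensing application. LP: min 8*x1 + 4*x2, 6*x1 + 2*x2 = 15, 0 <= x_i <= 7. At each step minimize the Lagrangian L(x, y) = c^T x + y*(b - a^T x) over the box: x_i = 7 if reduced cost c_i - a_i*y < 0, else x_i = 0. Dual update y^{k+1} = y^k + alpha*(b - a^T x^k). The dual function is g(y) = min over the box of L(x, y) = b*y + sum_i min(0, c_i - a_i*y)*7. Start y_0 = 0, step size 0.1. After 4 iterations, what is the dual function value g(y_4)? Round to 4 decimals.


Dual ascent for LP: min 8*x1 + 4*x2, 6*x1 + 2*x2 = 15, 0 <= x_i <= 7
Step 1: y^k = 0.0, reduced costs: (8.0, 4.0)
  x^k = (0.0, 0.0), subgradient = b - a^T x = 15.0
  y^{k+1} = 0.0 + 0.1*15.0 = 1.5
Step 2: y^k = 1.5, reduced costs: (-1.0, 1.0)
  x^k = (7.0, 0.0), subgradient = b - a^T x = -27.0
  y^{k+1} = 1.5 + 0.1*-27.0 = -1.2
Step 3: y^k = -1.2, reduced costs: (15.2, 6.4)
  x^k = (0.0, 0.0), subgradient = b - a^T x = 15.0
  y^{k+1} = -1.2 + 0.1*15.0 = 0.3
Step 4: y^k = 0.3, reduced costs: (6.2, 3.4)
  x^k = (0.0, 0.0), subgradient = b - a^T x = 15.0
  y^{k+1} = 0.3 + 0.1*15.0 = 1.8
Dual objective at y_4 = 1.8: reduced costs (-2.8, 0.4), box minimizer x = (7.0, 0.0)
g(y_4) = b*y + (c1 - a1*y)*x1 + (c2 - a2*y)*x2 = 15*1.8 + (-2.8)*7.0 + 0.4*0.0 = 27.0 - 19.6 + 0.0 = 7.4


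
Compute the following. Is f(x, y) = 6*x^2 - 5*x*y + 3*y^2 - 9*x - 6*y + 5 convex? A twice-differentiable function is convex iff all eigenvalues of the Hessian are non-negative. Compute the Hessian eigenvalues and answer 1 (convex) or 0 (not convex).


The Hessian of f(x,y) = 6*x^2 - 5*x*y + 3*y^2 - 9*x - 6*y + 5 is:
H = [[12, -5], [-5, 6]]
Trace = 12 + 6 = 18
Determinant = 12*6 - (-5)^2 = 47
Discriminant = (18)^2 - 4*47 = 136.0
Eigenvalues: lambda_1 = 3.169, lambda_2 = 14.831
The function is convex.

1


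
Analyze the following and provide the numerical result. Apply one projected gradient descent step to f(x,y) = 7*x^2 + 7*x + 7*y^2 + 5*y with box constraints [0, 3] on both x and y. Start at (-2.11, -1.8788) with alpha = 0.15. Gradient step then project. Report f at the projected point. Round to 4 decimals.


Step 1: Compute gradient at (-2.11, -1.8788).
grad_x = 2*7*-2.11 + 7 = -22.54
grad_y = 2*7*-1.8788 + 5 = -21.3032
Step 2: Gradient step.
x_raw = -2.11 - 0.15*-22.54 = 1.271
y_raw = -1.8788 - 0.15*-21.3032 = 1.3167
Step 3: Project onto [0, 3].
x_proj = clip(1.271) = 1.271
y_proj = clip(1.3167) = 1.3167
Step 4: Evaluate f.
f(1.271, 1.3167) = 38.924


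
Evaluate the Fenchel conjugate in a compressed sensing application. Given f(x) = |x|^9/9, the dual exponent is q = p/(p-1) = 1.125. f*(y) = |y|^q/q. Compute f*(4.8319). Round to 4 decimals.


The conjugate exponent q satisfies 1/p + 1/q = 1.
p = 9, so q = 9/(9 - 1) = 1.125
|y|^q = 4.8319^1.125 = 5.8835
f*(4.8319) = 5.8835 / 1.125 = 5.2297


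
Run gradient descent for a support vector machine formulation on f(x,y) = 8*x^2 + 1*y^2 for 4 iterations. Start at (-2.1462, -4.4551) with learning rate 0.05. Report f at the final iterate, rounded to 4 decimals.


Gradient descent on f(x,y) = 8*x^2 + 1*y^2.
Starting point: (-2.1462, -4.4551), alpha = 0.05
Step 1: grad_x = 2*8*-2.1462 = -34.3392, grad_y = 2*1*-4.4551 = -8.9102
  x_1 = -2.1462 - 0.05*-34.3392 = -0.4292
  y_1 = -4.4551 - 0.05*-8.9102 = -4.0096
Step 2: grad_x = 2*8*-0.4292 = -6.8678, grad_y = 2*1*-4.0096 = -8.0192
  x_2 = -0.4292 - 0.05*-6.8678 = -0.0858
  y_2 = -4.0096 - 0.05*-8.0192 = -3.6086
Step 3: grad_x = 2*8*-0.0858 = -1.3736, grad_y = 2*1*-3.6086 = -7.2173
  x_3 = -0.0858 - 0.05*-1.3736 = -0.0172
  y_3 = -3.6086 - 0.05*-7.2173 = -3.2478
Step 4: grad_x = 2*8*-0.0172 = -0.2747, grad_y = 2*1*-3.2478 = -6.4955
  x_4 = -0.0172 - 0.05*-0.2747 = -0.0034
  y_4 = -3.2478 - 0.05*-6.4955 = -2.923
f(-0.0034, -2.923) = 8*(-0.0034)^2 + 1*(-2.923)^2 = 8.544


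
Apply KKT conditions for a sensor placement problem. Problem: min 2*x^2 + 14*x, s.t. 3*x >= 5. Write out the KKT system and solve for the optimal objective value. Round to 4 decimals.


Step 1: Try lambda = 0 (constraint inactive).
x_unc = -14/(2*2) = -3.5
Check: 3*-3.5 = -10.5 < 5 -- violated!
Step 2: Constraint must be active: 3*x = 5
x* = 5/3 = 1.6667 (rounded; the exact value 5/3 is used below)
lambda = (2*2*(5/3) + 14)/3 = 6.8889
Step 3: Compute optimal value.
f(x*) = 2*(5/3)^2 + 14*(5/3) = 28.8889


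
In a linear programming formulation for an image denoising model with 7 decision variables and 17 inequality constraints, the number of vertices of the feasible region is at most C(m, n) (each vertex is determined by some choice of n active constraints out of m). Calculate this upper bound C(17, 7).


Each vertex corresponds to some choice of n active constraints out of m, so the number of vertices is at most C(m, n) = m! / (n!(m-n)!).
m = 17, n = 7
Numerator: 17 * 16 * 15 * 14 * 13 * 12 * 11
Denominator: 7! = 5040
C(17, 7) = 19448
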